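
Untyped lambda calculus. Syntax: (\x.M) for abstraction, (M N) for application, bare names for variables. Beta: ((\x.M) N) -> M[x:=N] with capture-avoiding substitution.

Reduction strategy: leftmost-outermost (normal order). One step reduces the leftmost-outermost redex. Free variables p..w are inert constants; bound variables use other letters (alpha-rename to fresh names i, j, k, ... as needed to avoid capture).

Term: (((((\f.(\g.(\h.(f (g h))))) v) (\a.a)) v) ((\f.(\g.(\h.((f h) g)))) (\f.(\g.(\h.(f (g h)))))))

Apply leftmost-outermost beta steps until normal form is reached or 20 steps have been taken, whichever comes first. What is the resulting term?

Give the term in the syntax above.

Answer: ((v v) (\g.(\h.(\i.(h (g i))))))

Derivation:
Step 0: (((((\f.(\g.(\h.(f (g h))))) v) (\a.a)) v) ((\f.(\g.(\h.((f h) g)))) (\f.(\g.(\h.(f (g h)))))))
Step 1: ((((\g.(\h.(v (g h)))) (\a.a)) v) ((\f.(\g.(\h.((f h) g)))) (\f.(\g.(\h.(f (g h)))))))
Step 2: (((\h.(v ((\a.a) h))) v) ((\f.(\g.(\h.((f h) g)))) (\f.(\g.(\h.(f (g h)))))))
Step 3: ((v ((\a.a) v)) ((\f.(\g.(\h.((f h) g)))) (\f.(\g.(\h.(f (g h)))))))
Step 4: ((v v) ((\f.(\g.(\h.((f h) g)))) (\f.(\g.(\h.(f (g h)))))))
Step 5: ((v v) (\g.(\h.(((\f.(\g.(\h.(f (g h))))) h) g))))
Step 6: ((v v) (\g.(\h.((\g.(\i.(h (g i)))) g))))
Step 7: ((v v) (\g.(\h.(\i.(h (g i))))))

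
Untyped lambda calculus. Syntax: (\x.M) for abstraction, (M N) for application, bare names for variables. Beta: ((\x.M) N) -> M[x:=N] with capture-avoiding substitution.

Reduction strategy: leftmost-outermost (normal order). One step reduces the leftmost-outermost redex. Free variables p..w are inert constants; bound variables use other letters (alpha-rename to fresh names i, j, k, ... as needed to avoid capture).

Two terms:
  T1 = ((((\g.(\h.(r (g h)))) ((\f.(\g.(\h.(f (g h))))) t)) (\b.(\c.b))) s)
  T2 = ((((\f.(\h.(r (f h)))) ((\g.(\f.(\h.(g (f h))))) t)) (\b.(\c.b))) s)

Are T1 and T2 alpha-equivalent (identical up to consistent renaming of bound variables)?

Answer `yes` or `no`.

Answer: yes

Derivation:
Term 1: ((((\g.(\h.(r (g h)))) ((\f.(\g.(\h.(f (g h))))) t)) (\b.(\c.b))) s)
Term 2: ((((\f.(\h.(r (f h)))) ((\g.(\f.(\h.(g (f h))))) t)) (\b.(\c.b))) s)
Alpha-equivalence: compare structure up to binder renaming.
Result: True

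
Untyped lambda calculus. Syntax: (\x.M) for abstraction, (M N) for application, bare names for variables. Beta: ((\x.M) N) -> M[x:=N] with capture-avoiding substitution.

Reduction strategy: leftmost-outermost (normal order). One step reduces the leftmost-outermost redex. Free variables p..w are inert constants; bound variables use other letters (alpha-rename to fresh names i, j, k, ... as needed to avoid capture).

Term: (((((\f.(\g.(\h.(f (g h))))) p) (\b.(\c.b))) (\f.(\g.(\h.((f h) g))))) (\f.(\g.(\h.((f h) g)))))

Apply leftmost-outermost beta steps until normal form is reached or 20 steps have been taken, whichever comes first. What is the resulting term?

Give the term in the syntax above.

Answer: ((p (\c.(\f.(\g.(\h.((f h) g)))))) (\f.(\g.(\h.((f h) g)))))

Derivation:
Step 0: (((((\f.(\g.(\h.(f (g h))))) p) (\b.(\c.b))) (\f.(\g.(\h.((f h) g))))) (\f.(\g.(\h.((f h) g)))))
Step 1: ((((\g.(\h.(p (g h)))) (\b.(\c.b))) (\f.(\g.(\h.((f h) g))))) (\f.(\g.(\h.((f h) g)))))
Step 2: (((\h.(p ((\b.(\c.b)) h))) (\f.(\g.(\h.((f h) g))))) (\f.(\g.(\h.((f h) g)))))
Step 3: ((p ((\b.(\c.b)) (\f.(\g.(\h.((f h) g)))))) (\f.(\g.(\h.((f h) g)))))
Step 4: ((p (\c.(\f.(\g.(\h.((f h) g)))))) (\f.(\g.(\h.((f h) g)))))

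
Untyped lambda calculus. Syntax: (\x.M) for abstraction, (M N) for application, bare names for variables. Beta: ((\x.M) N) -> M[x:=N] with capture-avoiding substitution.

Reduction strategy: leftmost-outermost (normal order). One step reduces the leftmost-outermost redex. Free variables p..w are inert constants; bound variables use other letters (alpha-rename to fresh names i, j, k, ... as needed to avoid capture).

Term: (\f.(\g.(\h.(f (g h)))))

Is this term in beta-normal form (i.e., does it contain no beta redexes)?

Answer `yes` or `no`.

Term: (\f.(\g.(\h.(f (g h)))))
No beta redexes found.

Answer: yes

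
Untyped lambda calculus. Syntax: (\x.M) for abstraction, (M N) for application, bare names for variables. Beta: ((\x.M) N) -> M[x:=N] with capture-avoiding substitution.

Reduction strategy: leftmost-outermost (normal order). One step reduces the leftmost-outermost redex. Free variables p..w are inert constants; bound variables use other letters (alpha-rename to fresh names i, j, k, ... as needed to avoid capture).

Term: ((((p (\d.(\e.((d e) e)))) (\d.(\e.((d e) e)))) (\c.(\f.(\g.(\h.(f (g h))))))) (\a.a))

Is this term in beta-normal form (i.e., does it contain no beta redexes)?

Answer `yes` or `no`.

Answer: yes

Derivation:
Term: ((((p (\d.(\e.((d e) e)))) (\d.(\e.((d e) e)))) (\c.(\f.(\g.(\h.(f (g h))))))) (\a.a))
No beta redexes found.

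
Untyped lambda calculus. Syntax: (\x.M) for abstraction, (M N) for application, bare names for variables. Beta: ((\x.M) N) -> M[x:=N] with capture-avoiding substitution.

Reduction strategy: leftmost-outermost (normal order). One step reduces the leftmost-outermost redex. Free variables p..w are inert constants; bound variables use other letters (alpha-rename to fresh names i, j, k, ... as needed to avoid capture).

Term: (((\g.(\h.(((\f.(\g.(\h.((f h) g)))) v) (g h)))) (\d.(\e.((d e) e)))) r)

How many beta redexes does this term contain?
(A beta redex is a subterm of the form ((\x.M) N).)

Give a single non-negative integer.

Term: (((\g.(\h.(((\f.(\g.(\h.((f h) g)))) v) (g h)))) (\d.(\e.((d e) e)))) r)
  Redex: ((\g.(\h.(((\f.(\g.(\h.((f h) g)))) v) (g h)))) (\d.(\e.((d e) e))))
  Redex: ((\f.(\g.(\h.((f h) g)))) v)
Total redexes: 2

Answer: 2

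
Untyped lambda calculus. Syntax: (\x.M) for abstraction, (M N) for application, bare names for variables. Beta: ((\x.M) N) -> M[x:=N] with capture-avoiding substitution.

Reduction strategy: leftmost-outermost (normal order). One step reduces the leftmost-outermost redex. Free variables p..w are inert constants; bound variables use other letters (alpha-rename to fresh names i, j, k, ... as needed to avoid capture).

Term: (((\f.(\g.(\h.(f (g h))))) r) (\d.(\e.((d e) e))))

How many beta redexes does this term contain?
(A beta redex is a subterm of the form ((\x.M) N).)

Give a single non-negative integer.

Answer: 1

Derivation:
Term: (((\f.(\g.(\h.(f (g h))))) r) (\d.(\e.((d e) e))))
  Redex: ((\f.(\g.(\h.(f (g h))))) r)
Total redexes: 1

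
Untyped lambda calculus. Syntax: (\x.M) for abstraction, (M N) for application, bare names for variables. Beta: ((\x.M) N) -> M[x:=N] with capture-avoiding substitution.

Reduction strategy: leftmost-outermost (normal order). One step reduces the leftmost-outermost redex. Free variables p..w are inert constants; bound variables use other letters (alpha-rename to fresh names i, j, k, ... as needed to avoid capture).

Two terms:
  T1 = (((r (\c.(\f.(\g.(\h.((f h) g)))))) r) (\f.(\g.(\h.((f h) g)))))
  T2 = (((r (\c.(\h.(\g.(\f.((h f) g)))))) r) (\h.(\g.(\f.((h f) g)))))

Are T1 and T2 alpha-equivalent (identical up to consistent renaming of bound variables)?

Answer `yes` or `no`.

Answer: yes

Derivation:
Term 1: (((r (\c.(\f.(\g.(\h.((f h) g)))))) r) (\f.(\g.(\h.((f h) g)))))
Term 2: (((r (\c.(\h.(\g.(\f.((h f) g)))))) r) (\h.(\g.(\f.((h f) g)))))
Alpha-equivalence: compare structure up to binder renaming.
Result: True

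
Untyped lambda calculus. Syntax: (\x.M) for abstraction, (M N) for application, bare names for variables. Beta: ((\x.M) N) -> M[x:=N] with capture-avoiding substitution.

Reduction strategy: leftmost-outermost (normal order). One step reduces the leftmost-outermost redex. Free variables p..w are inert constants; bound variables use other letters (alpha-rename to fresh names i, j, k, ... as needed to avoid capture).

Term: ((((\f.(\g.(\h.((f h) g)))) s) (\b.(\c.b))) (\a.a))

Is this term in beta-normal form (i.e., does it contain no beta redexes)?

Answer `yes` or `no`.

Term: ((((\f.(\g.(\h.((f h) g)))) s) (\b.(\c.b))) (\a.a))
Found 1 beta redex(es).

Answer: no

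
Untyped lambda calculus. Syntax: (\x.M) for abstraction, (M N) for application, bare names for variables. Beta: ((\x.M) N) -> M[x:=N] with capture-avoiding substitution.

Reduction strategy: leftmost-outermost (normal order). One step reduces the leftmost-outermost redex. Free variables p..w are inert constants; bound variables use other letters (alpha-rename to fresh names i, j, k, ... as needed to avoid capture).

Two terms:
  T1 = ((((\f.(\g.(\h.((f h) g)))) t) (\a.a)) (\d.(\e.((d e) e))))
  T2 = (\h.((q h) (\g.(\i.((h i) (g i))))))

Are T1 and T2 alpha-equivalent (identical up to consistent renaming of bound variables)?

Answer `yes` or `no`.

Term 1: ((((\f.(\g.(\h.((f h) g)))) t) (\a.a)) (\d.(\e.((d e) e))))
Term 2: (\h.((q h) (\g.(\i.((h i) (g i))))))
Alpha-equivalence: compare structure up to binder renaming.
Result: False

Answer: no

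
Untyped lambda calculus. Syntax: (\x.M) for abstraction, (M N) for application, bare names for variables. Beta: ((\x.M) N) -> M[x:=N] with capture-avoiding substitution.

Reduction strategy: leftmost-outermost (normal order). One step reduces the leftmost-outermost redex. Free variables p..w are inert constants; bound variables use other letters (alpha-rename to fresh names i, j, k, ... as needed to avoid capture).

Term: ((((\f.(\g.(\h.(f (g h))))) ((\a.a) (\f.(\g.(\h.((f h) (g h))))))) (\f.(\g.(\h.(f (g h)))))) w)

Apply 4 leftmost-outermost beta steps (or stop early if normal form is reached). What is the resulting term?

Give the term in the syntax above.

Step 0: ((((\f.(\g.(\h.(f (g h))))) ((\a.a) (\f.(\g.(\h.((f h) (g h))))))) (\f.(\g.(\h.(f (g h)))))) w)
Step 1: (((\g.(\h.(((\a.a) (\f.(\g.(\h.((f h) (g h)))))) (g h)))) (\f.(\g.(\h.(f (g h)))))) w)
Step 2: ((\h.(((\a.a) (\f.(\g.(\h.((f h) (g h)))))) ((\f.(\g.(\h.(f (g h))))) h))) w)
Step 3: (((\a.a) (\f.(\g.(\h.((f h) (g h)))))) ((\f.(\g.(\h.(f (g h))))) w))
Step 4: ((\f.(\g.(\h.((f h) (g h))))) ((\f.(\g.(\h.(f (g h))))) w))

Answer: ((\f.(\g.(\h.((f h) (g h))))) ((\f.(\g.(\h.(f (g h))))) w))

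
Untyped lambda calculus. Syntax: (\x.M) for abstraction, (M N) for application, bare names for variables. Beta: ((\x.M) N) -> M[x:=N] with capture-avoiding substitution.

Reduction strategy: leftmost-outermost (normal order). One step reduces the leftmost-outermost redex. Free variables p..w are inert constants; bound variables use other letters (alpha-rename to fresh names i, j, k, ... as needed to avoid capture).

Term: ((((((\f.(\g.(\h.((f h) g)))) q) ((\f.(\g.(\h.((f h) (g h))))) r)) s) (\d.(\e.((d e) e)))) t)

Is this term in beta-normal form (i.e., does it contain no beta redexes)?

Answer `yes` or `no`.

Answer: no

Derivation:
Term: ((((((\f.(\g.(\h.((f h) g)))) q) ((\f.(\g.(\h.((f h) (g h))))) r)) s) (\d.(\e.((d e) e)))) t)
Found 2 beta redex(es).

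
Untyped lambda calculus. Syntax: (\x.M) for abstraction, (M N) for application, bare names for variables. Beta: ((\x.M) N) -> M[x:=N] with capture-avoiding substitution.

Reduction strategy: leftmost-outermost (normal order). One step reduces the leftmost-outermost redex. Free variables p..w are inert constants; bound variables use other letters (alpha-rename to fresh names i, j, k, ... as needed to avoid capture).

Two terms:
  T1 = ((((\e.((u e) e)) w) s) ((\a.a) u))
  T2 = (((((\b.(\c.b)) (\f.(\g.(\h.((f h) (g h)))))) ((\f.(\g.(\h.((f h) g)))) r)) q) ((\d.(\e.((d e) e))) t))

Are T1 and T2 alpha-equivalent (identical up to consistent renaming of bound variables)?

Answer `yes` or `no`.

Term 1: ((((\e.((u e) e)) w) s) ((\a.a) u))
Term 2: (((((\b.(\c.b)) (\f.(\g.(\h.((f h) (g h)))))) ((\f.(\g.(\h.((f h) g)))) r)) q) ((\d.(\e.((d e) e))) t))
Alpha-equivalence: compare structure up to binder renaming.
Result: False

Answer: no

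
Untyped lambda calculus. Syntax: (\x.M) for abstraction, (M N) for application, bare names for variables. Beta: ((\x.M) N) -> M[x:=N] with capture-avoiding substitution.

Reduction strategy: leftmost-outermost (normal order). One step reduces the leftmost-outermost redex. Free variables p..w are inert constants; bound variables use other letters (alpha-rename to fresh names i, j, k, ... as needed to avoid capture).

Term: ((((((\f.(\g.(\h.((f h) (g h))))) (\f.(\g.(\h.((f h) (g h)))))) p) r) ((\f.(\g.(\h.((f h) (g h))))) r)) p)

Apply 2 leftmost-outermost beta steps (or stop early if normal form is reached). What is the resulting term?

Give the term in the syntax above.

Answer: ((((\h.(((\f.(\g.(\h.((f h) (g h))))) h) (p h))) r) ((\f.(\g.(\h.((f h) (g h))))) r)) p)

Derivation:
Step 0: ((((((\f.(\g.(\h.((f h) (g h))))) (\f.(\g.(\h.((f h) (g h)))))) p) r) ((\f.(\g.(\h.((f h) (g h))))) r)) p)
Step 1: (((((\g.(\h.(((\f.(\g.(\h.((f h) (g h))))) h) (g h)))) p) r) ((\f.(\g.(\h.((f h) (g h))))) r)) p)
Step 2: ((((\h.(((\f.(\g.(\h.((f h) (g h))))) h) (p h))) r) ((\f.(\g.(\h.((f h) (g h))))) r)) p)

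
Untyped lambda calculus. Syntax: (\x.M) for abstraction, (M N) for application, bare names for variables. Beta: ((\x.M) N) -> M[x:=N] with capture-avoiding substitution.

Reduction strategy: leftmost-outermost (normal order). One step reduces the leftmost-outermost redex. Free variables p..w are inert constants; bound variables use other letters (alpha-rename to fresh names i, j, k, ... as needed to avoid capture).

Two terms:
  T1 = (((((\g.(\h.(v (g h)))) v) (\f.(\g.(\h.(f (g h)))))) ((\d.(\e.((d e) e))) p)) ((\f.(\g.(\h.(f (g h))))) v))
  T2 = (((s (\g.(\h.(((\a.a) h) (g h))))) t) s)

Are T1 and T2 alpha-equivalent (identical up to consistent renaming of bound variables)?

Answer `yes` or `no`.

Answer: no

Derivation:
Term 1: (((((\g.(\h.(v (g h)))) v) (\f.(\g.(\h.(f (g h)))))) ((\d.(\e.((d e) e))) p)) ((\f.(\g.(\h.(f (g h))))) v))
Term 2: (((s (\g.(\h.(((\a.a) h) (g h))))) t) s)
Alpha-equivalence: compare structure up to binder renaming.
Result: False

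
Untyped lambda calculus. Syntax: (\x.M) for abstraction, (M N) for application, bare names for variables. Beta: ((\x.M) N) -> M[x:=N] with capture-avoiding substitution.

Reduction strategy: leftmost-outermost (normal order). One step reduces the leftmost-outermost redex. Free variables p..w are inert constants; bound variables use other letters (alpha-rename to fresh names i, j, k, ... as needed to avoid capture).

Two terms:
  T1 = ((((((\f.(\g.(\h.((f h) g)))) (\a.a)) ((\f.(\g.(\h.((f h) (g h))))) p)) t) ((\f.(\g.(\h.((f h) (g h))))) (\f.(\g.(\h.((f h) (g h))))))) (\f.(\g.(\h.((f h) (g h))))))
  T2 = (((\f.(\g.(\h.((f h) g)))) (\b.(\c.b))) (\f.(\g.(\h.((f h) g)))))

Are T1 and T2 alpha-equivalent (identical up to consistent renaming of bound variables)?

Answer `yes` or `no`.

Answer: no

Derivation:
Term 1: ((((((\f.(\g.(\h.((f h) g)))) (\a.a)) ((\f.(\g.(\h.((f h) (g h))))) p)) t) ((\f.(\g.(\h.((f h) (g h))))) (\f.(\g.(\h.((f h) (g h))))))) (\f.(\g.(\h.((f h) (g h))))))
Term 2: (((\f.(\g.(\h.((f h) g)))) (\b.(\c.b))) (\f.(\g.(\h.((f h) g)))))
Alpha-equivalence: compare structure up to binder renaming.
Result: False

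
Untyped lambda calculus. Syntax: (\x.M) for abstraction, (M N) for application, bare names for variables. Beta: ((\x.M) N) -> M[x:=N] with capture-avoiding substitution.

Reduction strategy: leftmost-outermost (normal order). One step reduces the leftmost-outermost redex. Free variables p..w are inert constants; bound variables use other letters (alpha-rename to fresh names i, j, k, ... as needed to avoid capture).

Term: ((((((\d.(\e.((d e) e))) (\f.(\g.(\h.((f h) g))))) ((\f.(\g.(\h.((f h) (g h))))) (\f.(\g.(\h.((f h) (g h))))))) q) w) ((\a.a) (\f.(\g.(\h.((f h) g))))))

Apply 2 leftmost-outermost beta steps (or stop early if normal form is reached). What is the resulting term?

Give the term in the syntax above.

Step 0: ((((((\d.(\e.((d e) e))) (\f.(\g.(\h.((f h) g))))) ((\f.(\g.(\h.((f h) (g h))))) (\f.(\g.(\h.((f h) (g h))))))) q) w) ((\a.a) (\f.(\g.(\h.((f h) g))))))
Step 1: (((((\e.(((\f.(\g.(\h.((f h) g)))) e) e)) ((\f.(\g.(\h.((f h) (g h))))) (\f.(\g.(\h.((f h) (g h))))))) q) w) ((\a.a) (\f.(\g.(\h.((f h) g))))))
Step 2: ((((((\f.(\g.(\h.((f h) g)))) ((\f.(\g.(\h.((f h) (g h))))) (\f.(\g.(\h.((f h) (g h))))))) ((\f.(\g.(\h.((f h) (g h))))) (\f.(\g.(\h.((f h) (g h))))))) q) w) ((\a.a) (\f.(\g.(\h.((f h) g))))))

Answer: ((((((\f.(\g.(\h.((f h) g)))) ((\f.(\g.(\h.((f h) (g h))))) (\f.(\g.(\h.((f h) (g h))))))) ((\f.(\g.(\h.((f h) (g h))))) (\f.(\g.(\h.((f h) (g h))))))) q) w) ((\a.a) (\f.(\g.(\h.((f h) g))))))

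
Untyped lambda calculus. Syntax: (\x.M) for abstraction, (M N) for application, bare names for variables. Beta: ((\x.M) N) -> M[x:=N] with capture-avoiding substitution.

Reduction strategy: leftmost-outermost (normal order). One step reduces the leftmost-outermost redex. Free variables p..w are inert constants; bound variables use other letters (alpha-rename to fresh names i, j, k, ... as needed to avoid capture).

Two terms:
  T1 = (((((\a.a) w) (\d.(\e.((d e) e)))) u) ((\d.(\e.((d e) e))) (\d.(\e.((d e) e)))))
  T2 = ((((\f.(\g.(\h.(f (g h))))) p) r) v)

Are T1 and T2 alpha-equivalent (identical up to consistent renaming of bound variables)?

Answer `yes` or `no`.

Answer: no

Derivation:
Term 1: (((((\a.a) w) (\d.(\e.((d e) e)))) u) ((\d.(\e.((d e) e))) (\d.(\e.((d e) e)))))
Term 2: ((((\f.(\g.(\h.(f (g h))))) p) r) v)
Alpha-equivalence: compare structure up to binder renaming.
Result: False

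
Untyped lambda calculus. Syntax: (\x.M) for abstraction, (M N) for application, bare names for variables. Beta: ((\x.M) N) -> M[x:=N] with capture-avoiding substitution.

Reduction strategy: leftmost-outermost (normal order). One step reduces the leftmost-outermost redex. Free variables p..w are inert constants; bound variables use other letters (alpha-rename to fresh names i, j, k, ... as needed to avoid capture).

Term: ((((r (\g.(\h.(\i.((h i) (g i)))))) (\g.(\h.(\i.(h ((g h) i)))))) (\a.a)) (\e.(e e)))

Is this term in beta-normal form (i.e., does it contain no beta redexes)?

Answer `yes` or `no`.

Term: ((((r (\g.(\h.(\i.((h i) (g i)))))) (\g.(\h.(\i.(h ((g h) i)))))) (\a.a)) (\e.(e e)))
No beta redexes found.

Answer: yes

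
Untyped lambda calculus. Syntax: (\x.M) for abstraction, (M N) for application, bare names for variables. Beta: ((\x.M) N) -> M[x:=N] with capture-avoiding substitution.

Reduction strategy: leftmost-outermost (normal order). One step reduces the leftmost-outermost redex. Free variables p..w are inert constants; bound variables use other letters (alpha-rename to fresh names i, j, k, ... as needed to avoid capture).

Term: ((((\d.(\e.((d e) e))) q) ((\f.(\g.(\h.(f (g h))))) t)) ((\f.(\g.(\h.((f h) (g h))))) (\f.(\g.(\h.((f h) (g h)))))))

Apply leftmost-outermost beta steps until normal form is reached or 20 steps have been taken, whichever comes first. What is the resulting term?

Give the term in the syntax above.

Step 0: ((((\d.(\e.((d e) e))) q) ((\f.(\g.(\h.(f (g h))))) t)) ((\f.(\g.(\h.((f h) (g h))))) (\f.(\g.(\h.((f h) (g h)))))))
Step 1: (((\e.((q e) e)) ((\f.(\g.(\h.(f (g h))))) t)) ((\f.(\g.(\h.((f h) (g h))))) (\f.(\g.(\h.((f h) (g h)))))))
Step 2: (((q ((\f.(\g.(\h.(f (g h))))) t)) ((\f.(\g.(\h.(f (g h))))) t)) ((\f.(\g.(\h.((f h) (g h))))) (\f.(\g.(\h.((f h) (g h)))))))
Step 3: (((q (\g.(\h.(t (g h))))) ((\f.(\g.(\h.(f (g h))))) t)) ((\f.(\g.(\h.((f h) (g h))))) (\f.(\g.(\h.((f h) (g h)))))))
Step 4: (((q (\g.(\h.(t (g h))))) (\g.(\h.(t (g h))))) ((\f.(\g.(\h.((f h) (g h))))) (\f.(\g.(\h.((f h) (g h)))))))
Step 5: (((q (\g.(\h.(t (g h))))) (\g.(\h.(t (g h))))) (\g.(\h.(((\f.(\g.(\h.((f h) (g h))))) h) (g h)))))
Step 6: (((q (\g.(\h.(t (g h))))) (\g.(\h.(t (g h))))) (\g.(\h.((\g.(\i.((h i) (g i)))) (g h)))))
Step 7: (((q (\g.(\h.(t (g h))))) (\g.(\h.(t (g h))))) (\g.(\h.(\i.((h i) ((g h) i))))))

Answer: (((q (\g.(\h.(t (g h))))) (\g.(\h.(t (g h))))) (\g.(\h.(\i.((h i) ((g h) i))))))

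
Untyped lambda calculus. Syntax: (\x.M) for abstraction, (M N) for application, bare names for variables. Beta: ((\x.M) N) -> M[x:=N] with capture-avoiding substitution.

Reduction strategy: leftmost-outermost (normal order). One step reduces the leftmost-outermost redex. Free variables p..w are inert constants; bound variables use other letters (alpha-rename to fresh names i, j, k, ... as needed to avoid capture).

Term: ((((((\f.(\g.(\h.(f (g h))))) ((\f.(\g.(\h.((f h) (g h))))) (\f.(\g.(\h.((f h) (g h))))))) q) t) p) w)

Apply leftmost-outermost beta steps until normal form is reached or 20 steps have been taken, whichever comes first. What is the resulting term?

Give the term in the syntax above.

Step 0: ((((((\f.(\g.(\h.(f (g h))))) ((\f.(\g.(\h.((f h) (g h))))) (\f.(\g.(\h.((f h) (g h))))))) q) t) p) w)
Step 1: (((((\g.(\h.(((\f.(\g.(\h.((f h) (g h))))) (\f.(\g.(\h.((f h) (g h)))))) (g h)))) q) t) p) w)
Step 2: ((((\h.(((\f.(\g.(\h.((f h) (g h))))) (\f.(\g.(\h.((f h) (g h)))))) (q h))) t) p) w)
Step 3: (((((\f.(\g.(\h.((f h) (g h))))) (\f.(\g.(\h.((f h) (g h)))))) (q t)) p) w)
Step 4: ((((\g.(\h.(((\f.(\g.(\h.((f h) (g h))))) h) (g h)))) (q t)) p) w)
Step 5: (((\h.(((\f.(\g.(\h.((f h) (g h))))) h) ((q t) h))) p) w)
Step 6: ((((\f.(\g.(\h.((f h) (g h))))) p) ((q t) p)) w)
Step 7: (((\g.(\h.((p h) (g h)))) ((q t) p)) w)
Step 8: ((\h.((p h) (((q t) p) h))) w)
Step 9: ((p w) (((q t) p) w))

Answer: ((p w) (((q t) p) w))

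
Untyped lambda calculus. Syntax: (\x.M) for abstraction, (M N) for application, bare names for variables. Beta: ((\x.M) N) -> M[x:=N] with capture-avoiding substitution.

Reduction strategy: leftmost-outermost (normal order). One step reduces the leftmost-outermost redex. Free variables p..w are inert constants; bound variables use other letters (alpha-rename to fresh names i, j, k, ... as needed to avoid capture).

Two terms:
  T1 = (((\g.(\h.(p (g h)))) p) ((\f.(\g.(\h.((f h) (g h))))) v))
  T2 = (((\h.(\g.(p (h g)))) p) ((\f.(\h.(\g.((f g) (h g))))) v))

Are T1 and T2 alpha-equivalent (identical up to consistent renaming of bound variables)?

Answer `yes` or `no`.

Answer: yes

Derivation:
Term 1: (((\g.(\h.(p (g h)))) p) ((\f.(\g.(\h.((f h) (g h))))) v))
Term 2: (((\h.(\g.(p (h g)))) p) ((\f.(\h.(\g.((f g) (h g))))) v))
Alpha-equivalence: compare structure up to binder renaming.
Result: True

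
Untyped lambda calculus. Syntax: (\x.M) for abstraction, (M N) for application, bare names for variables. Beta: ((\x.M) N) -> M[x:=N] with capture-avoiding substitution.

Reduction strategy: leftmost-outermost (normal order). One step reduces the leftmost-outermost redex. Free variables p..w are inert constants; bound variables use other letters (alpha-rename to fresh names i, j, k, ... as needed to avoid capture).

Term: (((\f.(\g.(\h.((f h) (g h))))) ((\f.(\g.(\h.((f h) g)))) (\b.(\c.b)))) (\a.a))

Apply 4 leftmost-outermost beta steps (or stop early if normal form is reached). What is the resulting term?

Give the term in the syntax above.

Answer: (\h.((\i.(((\b.(\c.b)) i) h)) ((\a.a) h)))

Derivation:
Step 0: (((\f.(\g.(\h.((f h) (g h))))) ((\f.(\g.(\h.((f h) g)))) (\b.(\c.b)))) (\a.a))
Step 1: ((\g.(\h.((((\f.(\g.(\h.((f h) g)))) (\b.(\c.b))) h) (g h)))) (\a.a))
Step 2: (\h.((((\f.(\g.(\h.((f h) g)))) (\b.(\c.b))) h) ((\a.a) h)))
Step 3: (\h.(((\g.(\h.(((\b.(\c.b)) h) g))) h) ((\a.a) h)))
Step 4: (\h.((\i.(((\b.(\c.b)) i) h)) ((\a.a) h)))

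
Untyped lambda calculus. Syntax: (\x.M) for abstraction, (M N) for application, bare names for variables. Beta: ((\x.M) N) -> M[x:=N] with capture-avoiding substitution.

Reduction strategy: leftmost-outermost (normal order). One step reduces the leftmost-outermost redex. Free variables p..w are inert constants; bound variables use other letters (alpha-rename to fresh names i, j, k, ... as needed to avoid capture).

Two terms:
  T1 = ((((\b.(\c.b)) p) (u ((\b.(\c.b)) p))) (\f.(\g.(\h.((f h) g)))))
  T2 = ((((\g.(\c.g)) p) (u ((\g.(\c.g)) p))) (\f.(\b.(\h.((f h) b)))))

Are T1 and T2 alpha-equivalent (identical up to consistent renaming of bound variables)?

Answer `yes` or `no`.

Answer: yes

Derivation:
Term 1: ((((\b.(\c.b)) p) (u ((\b.(\c.b)) p))) (\f.(\g.(\h.((f h) g)))))
Term 2: ((((\g.(\c.g)) p) (u ((\g.(\c.g)) p))) (\f.(\b.(\h.((f h) b)))))
Alpha-equivalence: compare structure up to binder renaming.
Result: True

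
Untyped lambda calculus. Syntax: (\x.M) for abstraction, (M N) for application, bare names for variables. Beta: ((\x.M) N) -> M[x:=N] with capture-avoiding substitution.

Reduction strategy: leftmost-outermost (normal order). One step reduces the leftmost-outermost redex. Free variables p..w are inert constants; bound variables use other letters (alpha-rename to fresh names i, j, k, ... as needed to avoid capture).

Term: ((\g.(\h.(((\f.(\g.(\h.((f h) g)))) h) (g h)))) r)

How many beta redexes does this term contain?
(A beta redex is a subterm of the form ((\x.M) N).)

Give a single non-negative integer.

Term: ((\g.(\h.(((\f.(\g.(\h.((f h) g)))) h) (g h)))) r)
  Redex: ((\g.(\h.(((\f.(\g.(\h.((f h) g)))) h) (g h)))) r)
  Redex: ((\f.(\g.(\h.((f h) g)))) h)
Total redexes: 2

Answer: 2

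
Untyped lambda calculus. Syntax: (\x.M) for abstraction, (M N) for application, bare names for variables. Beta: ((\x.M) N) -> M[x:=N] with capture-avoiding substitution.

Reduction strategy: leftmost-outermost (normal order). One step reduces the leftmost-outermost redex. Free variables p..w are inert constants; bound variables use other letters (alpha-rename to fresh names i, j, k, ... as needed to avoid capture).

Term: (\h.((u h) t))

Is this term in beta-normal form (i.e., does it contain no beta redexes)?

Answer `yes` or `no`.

Answer: yes

Derivation:
Term: (\h.((u h) t))
No beta redexes found.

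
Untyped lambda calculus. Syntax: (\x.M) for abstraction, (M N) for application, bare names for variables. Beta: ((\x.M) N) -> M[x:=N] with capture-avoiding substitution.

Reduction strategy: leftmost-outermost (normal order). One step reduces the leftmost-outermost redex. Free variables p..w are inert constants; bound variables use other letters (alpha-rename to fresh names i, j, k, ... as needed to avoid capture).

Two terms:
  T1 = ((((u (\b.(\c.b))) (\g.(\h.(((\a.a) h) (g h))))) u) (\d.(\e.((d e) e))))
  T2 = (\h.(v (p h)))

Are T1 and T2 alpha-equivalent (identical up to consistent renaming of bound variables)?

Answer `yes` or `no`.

Term 1: ((((u (\b.(\c.b))) (\g.(\h.(((\a.a) h) (g h))))) u) (\d.(\e.((d e) e))))
Term 2: (\h.(v (p h)))
Alpha-equivalence: compare structure up to binder renaming.
Result: False

Answer: no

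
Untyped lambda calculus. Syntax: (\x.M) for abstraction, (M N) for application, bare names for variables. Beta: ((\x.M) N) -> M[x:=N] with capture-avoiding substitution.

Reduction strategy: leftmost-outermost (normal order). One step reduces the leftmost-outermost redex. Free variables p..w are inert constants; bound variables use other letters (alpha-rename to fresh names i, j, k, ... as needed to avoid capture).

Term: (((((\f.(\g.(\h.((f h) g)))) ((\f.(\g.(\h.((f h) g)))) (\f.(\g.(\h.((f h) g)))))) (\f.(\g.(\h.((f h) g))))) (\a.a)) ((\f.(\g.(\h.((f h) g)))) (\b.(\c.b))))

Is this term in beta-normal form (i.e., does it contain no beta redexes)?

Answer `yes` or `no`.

Term: (((((\f.(\g.(\h.((f h) g)))) ((\f.(\g.(\h.((f h) g)))) (\f.(\g.(\h.((f h) g)))))) (\f.(\g.(\h.((f h) g))))) (\a.a)) ((\f.(\g.(\h.((f h) g)))) (\b.(\c.b))))
Found 3 beta redex(es).

Answer: no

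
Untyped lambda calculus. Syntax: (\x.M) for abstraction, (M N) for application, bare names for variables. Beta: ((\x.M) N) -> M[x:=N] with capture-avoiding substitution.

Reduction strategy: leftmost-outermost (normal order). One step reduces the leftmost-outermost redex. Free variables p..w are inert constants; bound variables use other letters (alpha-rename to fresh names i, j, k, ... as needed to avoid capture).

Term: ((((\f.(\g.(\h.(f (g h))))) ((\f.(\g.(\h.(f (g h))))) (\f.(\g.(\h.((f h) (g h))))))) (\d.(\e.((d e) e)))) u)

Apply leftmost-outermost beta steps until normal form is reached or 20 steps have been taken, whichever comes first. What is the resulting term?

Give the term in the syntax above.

Step 0: ((((\f.(\g.(\h.(f (g h))))) ((\f.(\g.(\h.(f (g h))))) (\f.(\g.(\h.((f h) (g h))))))) (\d.(\e.((d e) e)))) u)
Step 1: (((\g.(\h.(((\f.(\g.(\h.(f (g h))))) (\f.(\g.(\h.((f h) (g h)))))) (g h)))) (\d.(\e.((d e) e)))) u)
Step 2: ((\h.(((\f.(\g.(\h.(f (g h))))) (\f.(\g.(\h.((f h) (g h)))))) ((\d.(\e.((d e) e))) h))) u)
Step 3: (((\f.(\g.(\h.(f (g h))))) (\f.(\g.(\h.((f h) (g h)))))) ((\d.(\e.((d e) e))) u))
Step 4: ((\g.(\h.((\f.(\g.(\h.((f h) (g h))))) (g h)))) ((\d.(\e.((d e) e))) u))
Step 5: (\h.((\f.(\g.(\h.((f h) (g h))))) (((\d.(\e.((d e) e))) u) h)))
Step 6: (\h.(\g.(\i.(((((\d.(\e.((d e) e))) u) h) i) (g i)))))
Step 7: (\h.(\g.(\i.((((\e.((u e) e)) h) i) (g i)))))
Step 8: (\h.(\g.(\i.((((u h) h) i) (g i)))))

Answer: (\h.(\g.(\i.((((u h) h) i) (g i)))))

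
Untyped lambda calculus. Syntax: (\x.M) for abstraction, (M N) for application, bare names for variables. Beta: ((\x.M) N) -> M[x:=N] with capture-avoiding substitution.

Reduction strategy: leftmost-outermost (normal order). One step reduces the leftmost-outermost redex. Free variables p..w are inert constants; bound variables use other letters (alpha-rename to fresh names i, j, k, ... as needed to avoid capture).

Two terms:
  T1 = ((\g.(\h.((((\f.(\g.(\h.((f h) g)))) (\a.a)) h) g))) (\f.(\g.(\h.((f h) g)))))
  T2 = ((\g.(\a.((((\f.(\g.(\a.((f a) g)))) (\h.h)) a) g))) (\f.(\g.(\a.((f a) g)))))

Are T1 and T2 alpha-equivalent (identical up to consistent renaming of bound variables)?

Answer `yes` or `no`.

Term 1: ((\g.(\h.((((\f.(\g.(\h.((f h) g)))) (\a.a)) h) g))) (\f.(\g.(\h.((f h) g)))))
Term 2: ((\g.(\a.((((\f.(\g.(\a.((f a) g)))) (\h.h)) a) g))) (\f.(\g.(\a.((f a) g)))))
Alpha-equivalence: compare structure up to binder renaming.
Result: True

Answer: yes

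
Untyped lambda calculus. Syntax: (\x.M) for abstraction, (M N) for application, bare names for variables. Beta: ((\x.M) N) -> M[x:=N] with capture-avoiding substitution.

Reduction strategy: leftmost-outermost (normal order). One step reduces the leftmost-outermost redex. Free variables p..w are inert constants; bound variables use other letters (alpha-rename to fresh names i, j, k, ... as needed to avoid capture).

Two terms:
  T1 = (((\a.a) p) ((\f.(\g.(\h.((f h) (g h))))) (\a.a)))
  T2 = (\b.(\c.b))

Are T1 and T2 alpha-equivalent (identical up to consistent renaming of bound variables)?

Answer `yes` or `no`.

Answer: no

Derivation:
Term 1: (((\a.a) p) ((\f.(\g.(\h.((f h) (g h))))) (\a.a)))
Term 2: (\b.(\c.b))
Alpha-equivalence: compare structure up to binder renaming.
Result: False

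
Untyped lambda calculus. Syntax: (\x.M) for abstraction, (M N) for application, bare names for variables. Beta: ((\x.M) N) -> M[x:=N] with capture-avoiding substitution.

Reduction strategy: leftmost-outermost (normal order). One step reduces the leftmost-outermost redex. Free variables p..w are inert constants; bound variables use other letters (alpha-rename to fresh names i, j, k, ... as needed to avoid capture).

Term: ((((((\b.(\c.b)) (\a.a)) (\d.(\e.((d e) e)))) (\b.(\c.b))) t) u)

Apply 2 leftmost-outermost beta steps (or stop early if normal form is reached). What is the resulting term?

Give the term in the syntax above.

Answer: ((((\a.a) (\b.(\c.b))) t) u)

Derivation:
Step 0: ((((((\b.(\c.b)) (\a.a)) (\d.(\e.((d e) e)))) (\b.(\c.b))) t) u)
Step 1: (((((\c.(\a.a)) (\d.(\e.((d e) e)))) (\b.(\c.b))) t) u)
Step 2: ((((\a.a) (\b.(\c.b))) t) u)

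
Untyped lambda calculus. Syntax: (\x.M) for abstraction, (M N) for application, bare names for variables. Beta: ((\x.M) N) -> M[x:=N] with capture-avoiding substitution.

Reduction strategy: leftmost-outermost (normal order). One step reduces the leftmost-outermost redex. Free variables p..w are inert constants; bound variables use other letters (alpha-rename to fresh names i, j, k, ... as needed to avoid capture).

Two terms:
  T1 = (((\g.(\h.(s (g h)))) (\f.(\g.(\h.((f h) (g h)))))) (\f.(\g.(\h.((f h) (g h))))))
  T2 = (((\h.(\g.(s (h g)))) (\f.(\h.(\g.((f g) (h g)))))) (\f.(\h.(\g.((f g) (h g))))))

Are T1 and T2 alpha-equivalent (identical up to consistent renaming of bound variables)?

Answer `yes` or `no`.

Term 1: (((\g.(\h.(s (g h)))) (\f.(\g.(\h.((f h) (g h)))))) (\f.(\g.(\h.((f h) (g h))))))
Term 2: (((\h.(\g.(s (h g)))) (\f.(\h.(\g.((f g) (h g)))))) (\f.(\h.(\g.((f g) (h g))))))
Alpha-equivalence: compare structure up to binder renaming.
Result: True

Answer: yes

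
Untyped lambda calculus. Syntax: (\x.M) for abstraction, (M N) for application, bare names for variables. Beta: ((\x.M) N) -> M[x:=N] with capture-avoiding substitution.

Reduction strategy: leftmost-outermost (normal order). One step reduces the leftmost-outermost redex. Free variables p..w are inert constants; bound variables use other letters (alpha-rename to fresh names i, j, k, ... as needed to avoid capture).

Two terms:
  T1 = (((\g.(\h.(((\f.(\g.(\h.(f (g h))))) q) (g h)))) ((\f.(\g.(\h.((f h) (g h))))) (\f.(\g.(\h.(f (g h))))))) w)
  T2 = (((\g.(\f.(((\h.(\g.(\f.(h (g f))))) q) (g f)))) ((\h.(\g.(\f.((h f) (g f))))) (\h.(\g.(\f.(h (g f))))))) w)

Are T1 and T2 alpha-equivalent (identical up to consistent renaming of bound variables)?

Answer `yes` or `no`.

Term 1: (((\g.(\h.(((\f.(\g.(\h.(f (g h))))) q) (g h)))) ((\f.(\g.(\h.((f h) (g h))))) (\f.(\g.(\h.(f (g h))))))) w)
Term 2: (((\g.(\f.(((\h.(\g.(\f.(h (g f))))) q) (g f)))) ((\h.(\g.(\f.((h f) (g f))))) (\h.(\g.(\f.(h (g f))))))) w)
Alpha-equivalence: compare structure up to binder renaming.
Result: True

Answer: yes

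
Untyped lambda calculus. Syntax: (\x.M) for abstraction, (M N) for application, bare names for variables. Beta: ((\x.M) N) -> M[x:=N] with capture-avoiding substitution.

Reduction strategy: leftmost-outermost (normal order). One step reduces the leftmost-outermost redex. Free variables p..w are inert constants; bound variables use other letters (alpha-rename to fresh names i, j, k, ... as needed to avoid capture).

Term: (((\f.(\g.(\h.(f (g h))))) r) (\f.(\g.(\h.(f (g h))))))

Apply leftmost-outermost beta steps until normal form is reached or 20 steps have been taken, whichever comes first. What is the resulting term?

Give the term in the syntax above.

Answer: (\h.(r (\g.(\i.(h (g i))))))

Derivation:
Step 0: (((\f.(\g.(\h.(f (g h))))) r) (\f.(\g.(\h.(f (g h))))))
Step 1: ((\g.(\h.(r (g h)))) (\f.(\g.(\h.(f (g h))))))
Step 2: (\h.(r ((\f.(\g.(\h.(f (g h))))) h)))
Step 3: (\h.(r (\g.(\i.(h (g i))))))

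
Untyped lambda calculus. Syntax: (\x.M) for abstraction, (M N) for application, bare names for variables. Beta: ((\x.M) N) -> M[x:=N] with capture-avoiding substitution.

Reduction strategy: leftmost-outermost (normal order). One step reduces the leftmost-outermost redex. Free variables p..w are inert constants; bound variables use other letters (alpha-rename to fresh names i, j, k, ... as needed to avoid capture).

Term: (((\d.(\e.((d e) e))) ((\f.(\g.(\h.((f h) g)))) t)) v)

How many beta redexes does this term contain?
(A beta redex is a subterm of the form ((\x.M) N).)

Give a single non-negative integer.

Term: (((\d.(\e.((d e) e))) ((\f.(\g.(\h.((f h) g)))) t)) v)
  Redex: ((\d.(\e.((d e) e))) ((\f.(\g.(\h.((f h) g)))) t))
  Redex: ((\f.(\g.(\h.((f h) g)))) t)
Total redexes: 2

Answer: 2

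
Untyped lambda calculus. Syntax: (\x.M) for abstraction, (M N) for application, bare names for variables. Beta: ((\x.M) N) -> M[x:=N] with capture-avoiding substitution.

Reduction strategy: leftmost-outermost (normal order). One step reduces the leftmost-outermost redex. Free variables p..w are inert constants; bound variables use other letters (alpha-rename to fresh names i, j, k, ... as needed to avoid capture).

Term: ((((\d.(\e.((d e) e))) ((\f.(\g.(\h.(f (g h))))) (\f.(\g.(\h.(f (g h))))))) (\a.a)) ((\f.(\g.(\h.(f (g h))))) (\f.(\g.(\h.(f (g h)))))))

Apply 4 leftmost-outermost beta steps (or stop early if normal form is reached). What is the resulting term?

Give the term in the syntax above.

Step 0: ((((\d.(\e.((d e) e))) ((\f.(\g.(\h.(f (g h))))) (\f.(\g.(\h.(f (g h))))))) (\a.a)) ((\f.(\g.(\h.(f (g h))))) (\f.(\g.(\h.(f (g h)))))))
Step 1: (((\e.((((\f.(\g.(\h.(f (g h))))) (\f.(\g.(\h.(f (g h)))))) e) e)) (\a.a)) ((\f.(\g.(\h.(f (g h))))) (\f.(\g.(\h.(f (g h)))))))
Step 2: (((((\f.(\g.(\h.(f (g h))))) (\f.(\g.(\h.(f (g h)))))) (\a.a)) (\a.a)) ((\f.(\g.(\h.(f (g h))))) (\f.(\g.(\h.(f (g h)))))))
Step 3: ((((\g.(\h.((\f.(\g.(\h.(f (g h))))) (g h)))) (\a.a)) (\a.a)) ((\f.(\g.(\h.(f (g h))))) (\f.(\g.(\h.(f (g h)))))))
Step 4: (((\h.((\f.(\g.(\h.(f (g h))))) ((\a.a) h))) (\a.a)) ((\f.(\g.(\h.(f (g h))))) (\f.(\g.(\h.(f (g h)))))))

Answer: (((\h.((\f.(\g.(\h.(f (g h))))) ((\a.a) h))) (\a.a)) ((\f.(\g.(\h.(f (g h))))) (\f.(\g.(\h.(f (g h)))))))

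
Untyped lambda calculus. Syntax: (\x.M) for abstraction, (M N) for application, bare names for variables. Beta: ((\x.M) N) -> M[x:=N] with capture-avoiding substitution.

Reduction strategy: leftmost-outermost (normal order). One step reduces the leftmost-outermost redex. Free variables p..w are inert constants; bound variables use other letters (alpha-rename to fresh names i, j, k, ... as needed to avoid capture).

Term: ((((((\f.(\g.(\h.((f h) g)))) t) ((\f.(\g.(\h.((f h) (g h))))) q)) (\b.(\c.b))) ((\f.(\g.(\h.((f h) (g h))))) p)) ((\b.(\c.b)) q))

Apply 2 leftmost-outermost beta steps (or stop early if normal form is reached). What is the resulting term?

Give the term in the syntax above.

Answer: ((((\h.((t h) ((\f.(\g.(\h.((f h) (g h))))) q))) (\b.(\c.b))) ((\f.(\g.(\h.((f h) (g h))))) p)) ((\b.(\c.b)) q))

Derivation:
Step 0: ((((((\f.(\g.(\h.((f h) g)))) t) ((\f.(\g.(\h.((f h) (g h))))) q)) (\b.(\c.b))) ((\f.(\g.(\h.((f h) (g h))))) p)) ((\b.(\c.b)) q))
Step 1: (((((\g.(\h.((t h) g))) ((\f.(\g.(\h.((f h) (g h))))) q)) (\b.(\c.b))) ((\f.(\g.(\h.((f h) (g h))))) p)) ((\b.(\c.b)) q))
Step 2: ((((\h.((t h) ((\f.(\g.(\h.((f h) (g h))))) q))) (\b.(\c.b))) ((\f.(\g.(\h.((f h) (g h))))) p)) ((\b.(\c.b)) q))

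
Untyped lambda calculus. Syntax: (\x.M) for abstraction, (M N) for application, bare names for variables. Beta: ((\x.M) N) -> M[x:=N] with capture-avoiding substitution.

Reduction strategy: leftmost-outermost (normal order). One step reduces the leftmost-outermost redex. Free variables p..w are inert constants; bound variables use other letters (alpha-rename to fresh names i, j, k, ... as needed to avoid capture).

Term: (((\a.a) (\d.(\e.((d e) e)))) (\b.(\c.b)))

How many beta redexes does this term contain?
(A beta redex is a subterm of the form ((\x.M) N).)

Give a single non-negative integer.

Term: (((\a.a) (\d.(\e.((d e) e)))) (\b.(\c.b)))
  Redex: ((\a.a) (\d.(\e.((d e) e))))
Total redexes: 1

Answer: 1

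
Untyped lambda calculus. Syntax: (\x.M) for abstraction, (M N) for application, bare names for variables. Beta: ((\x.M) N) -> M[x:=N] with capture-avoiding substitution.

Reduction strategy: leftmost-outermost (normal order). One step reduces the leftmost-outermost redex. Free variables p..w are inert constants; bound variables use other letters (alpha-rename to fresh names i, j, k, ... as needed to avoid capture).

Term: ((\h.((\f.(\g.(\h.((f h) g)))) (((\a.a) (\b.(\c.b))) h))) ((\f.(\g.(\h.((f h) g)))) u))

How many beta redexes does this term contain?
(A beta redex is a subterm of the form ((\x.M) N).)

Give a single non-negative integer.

Answer: 4

Derivation:
Term: ((\h.((\f.(\g.(\h.((f h) g)))) (((\a.a) (\b.(\c.b))) h))) ((\f.(\g.(\h.((f h) g)))) u))
  Redex: ((\h.((\f.(\g.(\h.((f h) g)))) (((\a.a) (\b.(\c.b))) h))) ((\f.(\g.(\h.((f h) g)))) u))
  Redex: ((\f.(\g.(\h.((f h) g)))) (((\a.a) (\b.(\c.b))) h))
  Redex: ((\a.a) (\b.(\c.b)))
  Redex: ((\f.(\g.(\h.((f h) g)))) u)
Total redexes: 4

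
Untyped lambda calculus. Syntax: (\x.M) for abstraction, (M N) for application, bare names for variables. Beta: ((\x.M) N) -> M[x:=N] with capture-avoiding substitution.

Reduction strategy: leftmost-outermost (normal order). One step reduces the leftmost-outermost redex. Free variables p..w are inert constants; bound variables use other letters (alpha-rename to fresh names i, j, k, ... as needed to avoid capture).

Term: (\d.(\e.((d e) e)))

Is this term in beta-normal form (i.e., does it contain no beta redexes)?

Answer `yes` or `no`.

Answer: yes

Derivation:
Term: (\d.(\e.((d e) e)))
No beta redexes found.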